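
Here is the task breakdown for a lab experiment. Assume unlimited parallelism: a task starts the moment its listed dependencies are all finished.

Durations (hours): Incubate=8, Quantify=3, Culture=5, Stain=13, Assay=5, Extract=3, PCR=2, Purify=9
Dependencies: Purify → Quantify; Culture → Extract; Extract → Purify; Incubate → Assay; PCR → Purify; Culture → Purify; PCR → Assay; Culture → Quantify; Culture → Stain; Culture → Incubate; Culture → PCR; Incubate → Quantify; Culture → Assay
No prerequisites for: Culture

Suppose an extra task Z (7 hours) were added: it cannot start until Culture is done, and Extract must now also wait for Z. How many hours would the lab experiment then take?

27

Originally the lab experiment takes 20 hours.
With Z inserted, Extract now waits for max(Culture, Z).
New critical path: Culture→Z→Extract→Purify→Quantify = 5+7+3+9+3 = 27 ⇒ 27 hours.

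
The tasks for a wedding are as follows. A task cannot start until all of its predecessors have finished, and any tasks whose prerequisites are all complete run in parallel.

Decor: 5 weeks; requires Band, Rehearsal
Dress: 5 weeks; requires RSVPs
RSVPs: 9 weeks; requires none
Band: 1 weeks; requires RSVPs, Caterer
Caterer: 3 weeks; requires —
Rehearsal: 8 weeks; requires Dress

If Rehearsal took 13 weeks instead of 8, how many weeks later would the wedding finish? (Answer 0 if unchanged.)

Actual critical path: RSVPs→Dress→Rehearsal→Decor = 9+5+8+5 = 27 ⇒ 27 weeks.
Since Rehearsal is critical, the +5 change carries straight to that chain (now 32 weeks).
The critical path is still RSVPs→Dress→Rehearsal→Decor; finish is now 32 weeks.
Change in finish: 32 − 27 = +5 weeks.

5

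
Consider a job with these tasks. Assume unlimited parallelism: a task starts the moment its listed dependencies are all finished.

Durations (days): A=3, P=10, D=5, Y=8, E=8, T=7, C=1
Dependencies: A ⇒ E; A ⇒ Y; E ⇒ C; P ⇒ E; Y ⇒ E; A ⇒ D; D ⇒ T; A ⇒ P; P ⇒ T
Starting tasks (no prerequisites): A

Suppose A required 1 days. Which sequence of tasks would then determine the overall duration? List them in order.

The binding path is A→P→E→C = 3+10+8+1 = 22; finish at 22 days.
Since A is critical, the -2 change carries straight to that chain (now 20 days).
No other chain overtakes it, so the finish is 20 days.

A, P, E, C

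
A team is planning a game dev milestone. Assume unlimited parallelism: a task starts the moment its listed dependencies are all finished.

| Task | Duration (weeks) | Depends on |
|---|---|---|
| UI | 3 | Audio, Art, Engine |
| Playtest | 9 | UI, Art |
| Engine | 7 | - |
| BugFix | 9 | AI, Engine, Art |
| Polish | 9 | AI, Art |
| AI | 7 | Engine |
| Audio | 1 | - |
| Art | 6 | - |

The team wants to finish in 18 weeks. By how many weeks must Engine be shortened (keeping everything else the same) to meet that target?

Current finish: 23 weeks; target: 18.
Engine is on every critical path, so each week cut from Engine cuts the finish by one (this holds down to a finish of 18).
Need 23 − 18 = 5 weeks off Engine → Engine becomes 2 weeks, finish becomes 18.

5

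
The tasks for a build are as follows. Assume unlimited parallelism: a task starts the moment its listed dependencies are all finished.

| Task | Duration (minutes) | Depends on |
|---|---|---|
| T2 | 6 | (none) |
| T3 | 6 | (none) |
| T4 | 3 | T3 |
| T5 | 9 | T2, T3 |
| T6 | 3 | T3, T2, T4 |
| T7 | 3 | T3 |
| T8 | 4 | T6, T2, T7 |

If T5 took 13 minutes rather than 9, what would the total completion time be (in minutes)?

19

As given, the longest chain is T3→T4→T6→T8 = 6+3+3+4 = 16, so the finish is 16 minutes.
T5 is off the critical path — its longest chain is 15 minutes, giving 1 of slack.
New critical path: T2→T5 = 6+13 = 19 ⇒ 19 minutes.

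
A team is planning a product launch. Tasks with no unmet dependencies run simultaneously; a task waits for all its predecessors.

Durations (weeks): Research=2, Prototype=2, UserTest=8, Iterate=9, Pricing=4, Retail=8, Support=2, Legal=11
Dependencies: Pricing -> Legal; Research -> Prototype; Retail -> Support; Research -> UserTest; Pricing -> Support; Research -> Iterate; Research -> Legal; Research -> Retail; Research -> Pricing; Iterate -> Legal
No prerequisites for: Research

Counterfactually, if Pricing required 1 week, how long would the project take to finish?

22

The binding path is Research→Iterate→Legal = 2+9+11 = 22; finish at 22 weeks.
Pricing has 5 weeks of float (longest path through it is 17).
That remains the longest chain; total 22 weeks.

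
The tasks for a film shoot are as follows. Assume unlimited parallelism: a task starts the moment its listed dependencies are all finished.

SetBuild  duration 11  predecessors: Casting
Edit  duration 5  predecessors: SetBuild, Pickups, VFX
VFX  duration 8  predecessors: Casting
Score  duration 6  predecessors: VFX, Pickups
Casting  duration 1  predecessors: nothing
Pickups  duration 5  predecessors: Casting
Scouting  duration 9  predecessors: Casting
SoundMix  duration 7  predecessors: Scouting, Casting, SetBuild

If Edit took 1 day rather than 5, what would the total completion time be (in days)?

19

Critical path before the change: Casting→SetBuild→SoundMix = 1+11+7 = 19 giving 19 days.
The longest path through Edit is only 17 days, so Edit has float 2.
That remains the longest chain; total 19 days.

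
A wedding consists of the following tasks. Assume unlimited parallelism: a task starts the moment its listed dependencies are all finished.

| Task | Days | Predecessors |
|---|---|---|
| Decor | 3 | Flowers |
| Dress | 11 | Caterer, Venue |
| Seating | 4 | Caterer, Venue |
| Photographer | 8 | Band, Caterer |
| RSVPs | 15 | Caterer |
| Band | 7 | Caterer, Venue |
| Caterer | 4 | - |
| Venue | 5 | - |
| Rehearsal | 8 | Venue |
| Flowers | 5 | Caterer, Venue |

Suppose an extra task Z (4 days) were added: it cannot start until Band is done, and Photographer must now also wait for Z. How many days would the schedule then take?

24

Originally the schedule takes 20 days.
With Z inserted, Photographer now waits for max(Band, Caterer, Z).
New critical path: Venue→Band→Z→Photographer = 5+7+4+8 = 24 ⇒ 24 days.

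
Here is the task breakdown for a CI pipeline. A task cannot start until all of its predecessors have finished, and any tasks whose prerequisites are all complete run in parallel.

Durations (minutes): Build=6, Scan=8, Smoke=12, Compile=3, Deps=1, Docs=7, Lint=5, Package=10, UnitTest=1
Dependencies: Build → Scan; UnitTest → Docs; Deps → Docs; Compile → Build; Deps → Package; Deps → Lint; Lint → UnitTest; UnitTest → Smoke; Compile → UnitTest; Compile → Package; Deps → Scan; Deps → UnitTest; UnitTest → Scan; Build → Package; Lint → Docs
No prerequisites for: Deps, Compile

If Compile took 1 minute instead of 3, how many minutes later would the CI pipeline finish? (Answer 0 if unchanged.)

0

Actual critical path: Compile→Build→Package = 3+6+10 = 19 ⇒ 19 minutes.
Since Compile is critical, the -2 change carries straight to that chain (now 17 minutes).
New critical path: Deps→Lint→UnitTest→Smoke = 1+5+1+12 = 19 ⇒ 19 minutes.
Change in finish: 19 − 19 = +0 minutes.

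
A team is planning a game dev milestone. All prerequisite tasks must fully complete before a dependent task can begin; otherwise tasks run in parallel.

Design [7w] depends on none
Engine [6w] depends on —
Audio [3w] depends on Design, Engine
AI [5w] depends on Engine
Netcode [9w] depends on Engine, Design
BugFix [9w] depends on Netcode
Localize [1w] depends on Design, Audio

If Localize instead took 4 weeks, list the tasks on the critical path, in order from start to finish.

Design, Netcode, BugFix

The binding path is Design→Netcode→BugFix = 7+9+9 = 25; finish at 25 weeks.
Localize is off the critical path — its longest chain is 11 weeks, giving 14 of slack.
No other chain overtakes it, so the finish is 25 weeks.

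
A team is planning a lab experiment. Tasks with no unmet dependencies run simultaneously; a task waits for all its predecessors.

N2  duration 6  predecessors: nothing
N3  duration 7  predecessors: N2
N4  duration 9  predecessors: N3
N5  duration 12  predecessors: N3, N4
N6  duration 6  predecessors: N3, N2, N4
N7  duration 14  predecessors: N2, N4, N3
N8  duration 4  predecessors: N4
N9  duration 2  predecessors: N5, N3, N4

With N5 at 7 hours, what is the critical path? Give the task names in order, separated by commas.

N2, N3, N4, N7

The binding path is N2→N3→N4→N5→N9 = 6+7+9+12+2 = 36; finish at 36 hours.
N5 is on the critical path; changing it to 7 makes that path 31 hours.
The binding chain switches to N2→N3→N4→N7 = 6+7+9+14 = 36; finish 36 hours.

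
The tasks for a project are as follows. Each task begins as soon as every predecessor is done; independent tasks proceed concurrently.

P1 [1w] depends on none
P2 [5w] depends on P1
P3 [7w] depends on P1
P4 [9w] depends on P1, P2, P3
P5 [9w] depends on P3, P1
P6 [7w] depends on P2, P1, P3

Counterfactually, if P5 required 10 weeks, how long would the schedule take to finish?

18

Critical path before the change: P1→P3→P5 = 1+7+9 = 17 giving 17 weeks.
P5 is on the critical path; changing it to 10 makes that path 18 weeks.
No other chain overtakes it, so the finish is 18 weeks.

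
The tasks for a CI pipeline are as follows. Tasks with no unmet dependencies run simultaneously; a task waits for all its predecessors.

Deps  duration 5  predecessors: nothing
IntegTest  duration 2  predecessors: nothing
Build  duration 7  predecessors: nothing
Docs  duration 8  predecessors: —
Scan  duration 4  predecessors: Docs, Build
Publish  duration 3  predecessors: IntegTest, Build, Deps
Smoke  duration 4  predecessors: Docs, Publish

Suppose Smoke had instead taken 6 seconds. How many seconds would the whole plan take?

Baseline: Build→Publish→Smoke = 7+3+4 = 14 → 14 seconds.
Smoke is on the critical path; changing it to 6 makes that path 16 seconds.
No other chain overtakes it, so the finish is 16 seconds.

16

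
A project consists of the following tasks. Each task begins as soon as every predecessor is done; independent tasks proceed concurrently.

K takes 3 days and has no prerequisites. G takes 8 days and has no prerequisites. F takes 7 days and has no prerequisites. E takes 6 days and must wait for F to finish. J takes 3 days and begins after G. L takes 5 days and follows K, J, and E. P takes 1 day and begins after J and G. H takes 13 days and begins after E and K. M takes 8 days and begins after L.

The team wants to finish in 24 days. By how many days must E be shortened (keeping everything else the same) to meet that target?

2

Current finish: 26 days; target: 24.
E is on every critical path, so each day cut from E cuts the finish by one (this holds down to a finish of 24).
Need 26 − 24 = 2 days off E → E becomes 4 days, finish becomes 24.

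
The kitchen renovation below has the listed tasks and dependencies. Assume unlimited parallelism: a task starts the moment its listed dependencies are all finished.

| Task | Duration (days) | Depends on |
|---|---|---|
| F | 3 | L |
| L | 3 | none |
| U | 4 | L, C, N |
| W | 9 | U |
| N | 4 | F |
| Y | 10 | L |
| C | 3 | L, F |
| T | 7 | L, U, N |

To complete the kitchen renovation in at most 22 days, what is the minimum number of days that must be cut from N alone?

Current finish: 23 days; target: 22.
N is on every critical path, so each day cut from N cuts the finish by one (this holds down to a finish of 22).
Need 23 − 22 = 1 day off N → N becomes 3 days, finish becomes 22.

1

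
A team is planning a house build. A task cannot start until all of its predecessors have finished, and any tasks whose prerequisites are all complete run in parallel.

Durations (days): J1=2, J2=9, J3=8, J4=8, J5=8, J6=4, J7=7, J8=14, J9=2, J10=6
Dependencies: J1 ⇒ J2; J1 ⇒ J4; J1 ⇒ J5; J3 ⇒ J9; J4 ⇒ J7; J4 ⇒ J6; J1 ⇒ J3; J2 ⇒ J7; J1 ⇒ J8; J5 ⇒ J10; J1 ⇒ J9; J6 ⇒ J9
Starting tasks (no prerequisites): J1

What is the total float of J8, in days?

Critical path: J1→J2→J7 = 2+9+7 = 18, so the finish is 18 days.
Longest path through J8: 16 days (earliest finish 16, latest finish 18).
Float = 18 − 16 = 2.

2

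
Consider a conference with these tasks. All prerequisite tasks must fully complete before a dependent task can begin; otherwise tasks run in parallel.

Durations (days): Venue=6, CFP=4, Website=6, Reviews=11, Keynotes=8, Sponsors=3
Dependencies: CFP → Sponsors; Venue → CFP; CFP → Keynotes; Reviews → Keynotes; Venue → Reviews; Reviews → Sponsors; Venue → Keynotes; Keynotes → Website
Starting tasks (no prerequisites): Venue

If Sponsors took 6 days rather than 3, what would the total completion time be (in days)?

The binding path is Venue→Reviews→Keynotes→Website = 6+11+8+6 = 31; finish at 31 days.
Sponsors is off the critical path — its longest chain is 20 days, giving 11 of slack.
That remains the longest chain; total 31 days.

31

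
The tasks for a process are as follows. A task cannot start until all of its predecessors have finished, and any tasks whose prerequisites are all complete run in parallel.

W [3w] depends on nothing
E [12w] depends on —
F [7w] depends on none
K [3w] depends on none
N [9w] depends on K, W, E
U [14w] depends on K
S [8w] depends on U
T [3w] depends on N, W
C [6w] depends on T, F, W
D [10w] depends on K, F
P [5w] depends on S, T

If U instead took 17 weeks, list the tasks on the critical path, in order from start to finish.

As given, the longest chain is K→U→S→P = 3+14+8+5 = 30, so the finish is 30 weeks.
U is on the critical path; changing it to 17 makes that path 33 weeks.
No other chain overtakes it, so the finish is 33 weeks.

K, U, S, P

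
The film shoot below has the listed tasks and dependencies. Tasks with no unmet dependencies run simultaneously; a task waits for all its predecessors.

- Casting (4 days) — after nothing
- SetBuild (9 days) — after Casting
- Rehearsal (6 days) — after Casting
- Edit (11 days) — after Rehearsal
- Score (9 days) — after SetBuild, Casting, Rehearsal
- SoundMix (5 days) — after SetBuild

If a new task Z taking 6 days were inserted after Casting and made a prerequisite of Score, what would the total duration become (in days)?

Originally the film shoot takes 22 days.
With Z inserted, Score now waits for max(SetBuild, Casting, Rehearsal, Z).
New critical path: Casting→SetBuild→Score = 4+9+9 = 22 ⇒ 22 days.

22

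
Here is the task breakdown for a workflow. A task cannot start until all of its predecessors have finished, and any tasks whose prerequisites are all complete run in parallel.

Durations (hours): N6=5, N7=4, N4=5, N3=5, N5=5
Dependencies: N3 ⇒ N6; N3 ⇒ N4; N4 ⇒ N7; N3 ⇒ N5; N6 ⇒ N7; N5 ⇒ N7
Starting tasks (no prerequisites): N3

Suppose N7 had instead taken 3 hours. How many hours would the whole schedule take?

13

Actual critical path: N3→N4→N7 = 5+5+4 = 14 ⇒ 14 hours.
Since N7 is critical, the -1 change carries straight to that chain (now 13 hours).
That remains the longest chain; total 13 hours.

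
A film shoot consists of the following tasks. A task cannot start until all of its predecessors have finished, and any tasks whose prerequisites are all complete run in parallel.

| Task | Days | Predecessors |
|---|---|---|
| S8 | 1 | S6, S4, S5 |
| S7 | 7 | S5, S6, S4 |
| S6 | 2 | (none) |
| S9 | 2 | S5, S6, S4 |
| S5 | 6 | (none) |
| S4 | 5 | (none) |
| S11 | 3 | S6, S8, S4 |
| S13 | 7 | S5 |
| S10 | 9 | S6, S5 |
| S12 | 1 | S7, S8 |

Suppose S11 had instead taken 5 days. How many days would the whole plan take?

The binding path is S5→S10 = 6+9 = 15; finish at 15 days.
The longest path through S11 is only 10 days, so S11 has float 5.
That remains the longest chain; total 15 days.

15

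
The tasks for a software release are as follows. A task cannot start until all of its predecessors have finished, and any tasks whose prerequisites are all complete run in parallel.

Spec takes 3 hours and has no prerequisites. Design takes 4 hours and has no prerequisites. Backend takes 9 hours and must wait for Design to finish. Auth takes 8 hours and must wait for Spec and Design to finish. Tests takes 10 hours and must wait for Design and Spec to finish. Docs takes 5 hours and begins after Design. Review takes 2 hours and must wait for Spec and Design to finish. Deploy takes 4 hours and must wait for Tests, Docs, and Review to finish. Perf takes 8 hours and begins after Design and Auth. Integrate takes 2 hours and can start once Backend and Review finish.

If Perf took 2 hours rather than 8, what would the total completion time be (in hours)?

18

As given, the longest chain is Design→Auth→Perf = 4+8+8 = 20, so the finish is 20 hours.
Perf is on the critical path; changing it to 2 makes that path 14 hours.
New critical path: Design→Tests→Deploy = 4+10+4 = 18 ⇒ 18 hours.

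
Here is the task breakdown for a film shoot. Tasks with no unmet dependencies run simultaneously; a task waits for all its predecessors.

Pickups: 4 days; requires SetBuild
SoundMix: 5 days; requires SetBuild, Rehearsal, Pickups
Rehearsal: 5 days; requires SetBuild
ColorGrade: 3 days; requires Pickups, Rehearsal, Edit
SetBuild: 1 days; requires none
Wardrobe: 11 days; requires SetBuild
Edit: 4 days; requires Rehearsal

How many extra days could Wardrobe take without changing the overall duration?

1

Critical path: SetBuild→Rehearsal→Edit→ColorGrade = 1+5+4+3 = 13, so the finish is 13 days.
Longest path through Wardrobe: 12 days (earliest finish 12, latest finish 13).
Float = 13 − 12 = 1.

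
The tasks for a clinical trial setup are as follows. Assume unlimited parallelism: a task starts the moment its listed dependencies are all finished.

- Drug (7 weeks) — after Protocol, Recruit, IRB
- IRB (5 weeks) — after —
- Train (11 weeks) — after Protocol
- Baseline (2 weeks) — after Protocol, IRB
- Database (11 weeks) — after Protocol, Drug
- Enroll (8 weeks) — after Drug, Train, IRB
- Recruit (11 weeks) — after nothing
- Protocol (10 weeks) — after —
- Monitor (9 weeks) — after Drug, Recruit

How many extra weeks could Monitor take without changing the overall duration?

2

Critical path: Protocol→Train→Enroll = 10+11+8 = 29, so the finish is 29 weeks.
Monitor finishes as early as 27 and must finish by 29.
Slack of Monitor = 20 − 18 = 2 weeks.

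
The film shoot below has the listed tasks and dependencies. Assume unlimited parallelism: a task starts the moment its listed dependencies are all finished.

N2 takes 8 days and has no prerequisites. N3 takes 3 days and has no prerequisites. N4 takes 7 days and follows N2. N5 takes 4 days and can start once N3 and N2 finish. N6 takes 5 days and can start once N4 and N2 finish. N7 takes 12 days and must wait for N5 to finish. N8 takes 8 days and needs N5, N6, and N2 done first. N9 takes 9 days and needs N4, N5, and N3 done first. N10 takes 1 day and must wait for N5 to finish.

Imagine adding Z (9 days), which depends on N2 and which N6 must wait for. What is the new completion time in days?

Originally the project takes 28 days.
With Z inserted, N6 now waits for max(N4, N2, Z).
New critical path: N2→Z→N6→N8 = 8+9+5+8 = 30 ⇒ 30 days.

30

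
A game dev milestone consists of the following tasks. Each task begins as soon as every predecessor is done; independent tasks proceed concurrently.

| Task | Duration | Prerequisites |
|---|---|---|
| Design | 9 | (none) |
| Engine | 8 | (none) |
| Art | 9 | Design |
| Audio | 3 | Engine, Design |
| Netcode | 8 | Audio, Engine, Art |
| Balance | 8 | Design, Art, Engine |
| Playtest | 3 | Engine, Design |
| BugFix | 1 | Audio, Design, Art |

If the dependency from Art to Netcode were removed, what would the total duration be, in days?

Original critical path: Design→Art→Netcode = 9+9+8 = 26 ⇒ 26 days.
Without Art→Netcode, Netcode's earliest start moves from 18 to 12.
After: Design→Art→Balance = 9+9+8 = 26 → 26 days.

26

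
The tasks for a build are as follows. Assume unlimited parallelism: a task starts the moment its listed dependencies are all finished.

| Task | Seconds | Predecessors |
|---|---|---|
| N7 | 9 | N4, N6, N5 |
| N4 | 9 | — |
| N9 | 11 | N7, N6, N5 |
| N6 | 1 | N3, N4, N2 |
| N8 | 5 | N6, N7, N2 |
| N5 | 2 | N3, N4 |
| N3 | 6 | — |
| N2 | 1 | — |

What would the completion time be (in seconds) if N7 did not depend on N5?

Before: longest chain N4→N5→N7→N9 = 9+2+9+11 = 31, finish 31.
Without N5→N7, N7's earliest start moves from 11 to 10.
After: N4→N6→N7→N9 = 9+1+9+11 = 30 → 30 seconds.

30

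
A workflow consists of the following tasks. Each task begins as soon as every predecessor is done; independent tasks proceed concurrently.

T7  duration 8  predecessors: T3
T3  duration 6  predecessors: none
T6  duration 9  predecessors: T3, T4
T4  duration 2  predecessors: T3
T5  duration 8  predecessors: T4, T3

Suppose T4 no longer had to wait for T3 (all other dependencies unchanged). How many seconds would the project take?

With the dependency in place, T3→T4→T6 = 6+2+9 = 17 sets the finish at 17 seconds.
Without T3→T4, T4's earliest start moves from 6 to 0.
After: T3→T6 = 6+9 = 15 → 15 seconds.

15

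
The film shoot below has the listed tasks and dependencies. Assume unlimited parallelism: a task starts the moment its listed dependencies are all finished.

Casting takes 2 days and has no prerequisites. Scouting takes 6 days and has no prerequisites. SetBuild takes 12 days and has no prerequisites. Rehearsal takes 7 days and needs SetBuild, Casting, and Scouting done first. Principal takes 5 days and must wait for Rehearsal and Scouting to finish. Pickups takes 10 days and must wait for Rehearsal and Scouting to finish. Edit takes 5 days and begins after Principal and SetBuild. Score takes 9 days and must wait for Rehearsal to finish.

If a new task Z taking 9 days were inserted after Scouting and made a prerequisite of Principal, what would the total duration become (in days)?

29

Originally the project takes 29 days.
With Z inserted, Principal now waits for max(Rehearsal, Scouting, Z).
New critical path: SetBuild→Rehearsal→Principal→Edit = 12+7+5+5 = 29 ⇒ 29 days.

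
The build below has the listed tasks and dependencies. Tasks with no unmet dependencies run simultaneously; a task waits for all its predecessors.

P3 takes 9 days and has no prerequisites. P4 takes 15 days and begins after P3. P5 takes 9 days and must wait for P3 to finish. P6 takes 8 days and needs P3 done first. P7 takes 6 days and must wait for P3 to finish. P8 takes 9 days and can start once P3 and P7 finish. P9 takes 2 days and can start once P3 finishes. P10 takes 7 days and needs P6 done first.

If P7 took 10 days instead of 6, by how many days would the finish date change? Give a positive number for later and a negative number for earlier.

4

Baseline: P3→P7→P8 = 9+6+9 = 24 → 24 days.
P7 is on the critical path; changing it to 10 makes that path 28 days.
The critical path is still P3→P7→P8; finish is now 28 days.
Change in finish: 28 − 24 = +4 days.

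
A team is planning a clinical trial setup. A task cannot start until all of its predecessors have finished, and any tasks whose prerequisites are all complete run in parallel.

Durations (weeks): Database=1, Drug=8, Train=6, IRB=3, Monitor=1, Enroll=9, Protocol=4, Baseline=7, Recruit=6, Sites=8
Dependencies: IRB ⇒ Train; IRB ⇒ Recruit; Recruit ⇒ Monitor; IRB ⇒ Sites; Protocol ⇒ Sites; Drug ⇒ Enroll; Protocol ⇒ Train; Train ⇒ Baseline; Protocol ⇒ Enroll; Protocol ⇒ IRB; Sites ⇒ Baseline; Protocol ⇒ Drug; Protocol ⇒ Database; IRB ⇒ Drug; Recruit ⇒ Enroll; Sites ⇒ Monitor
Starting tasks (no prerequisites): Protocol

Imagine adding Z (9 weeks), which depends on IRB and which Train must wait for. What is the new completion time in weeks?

29

Originally the schedule takes 24 weeks.
With Z inserted, Train now waits for max(IRB, Protocol, Z).
New critical path: Protocol→IRB→Z→Train→Baseline = 4+3+9+6+7 = 29 ⇒ 29 weeks.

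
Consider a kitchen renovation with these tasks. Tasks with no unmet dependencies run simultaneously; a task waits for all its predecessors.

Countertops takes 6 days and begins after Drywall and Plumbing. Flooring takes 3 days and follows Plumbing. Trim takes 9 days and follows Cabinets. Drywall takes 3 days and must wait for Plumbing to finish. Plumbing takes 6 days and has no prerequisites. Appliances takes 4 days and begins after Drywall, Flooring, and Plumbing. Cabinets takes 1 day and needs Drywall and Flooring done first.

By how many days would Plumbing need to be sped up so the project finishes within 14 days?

Current finish: 19 days; target: 14.
Plumbing is on every critical path, so each day cut from Plumbing cuts the finish by one (this holds down to a finish of 14).
Need 19 − 14 = 5 days off Plumbing → Plumbing becomes 1 day, finish becomes 14.

5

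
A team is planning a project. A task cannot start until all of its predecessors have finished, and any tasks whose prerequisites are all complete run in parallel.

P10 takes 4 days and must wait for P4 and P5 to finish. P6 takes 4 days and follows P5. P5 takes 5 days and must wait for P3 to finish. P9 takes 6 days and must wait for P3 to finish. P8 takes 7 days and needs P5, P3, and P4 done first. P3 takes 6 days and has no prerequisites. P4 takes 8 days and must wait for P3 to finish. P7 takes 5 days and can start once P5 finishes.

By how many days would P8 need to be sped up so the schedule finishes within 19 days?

2

Current finish: 21 days; target: 19.
P8 is on every critical path, so each day cut from P8 cuts the finish by one (this holds down to a finish of 18).
Need 21 − 19 = 2 days off P8 → P8 becomes 5 days, finish becomes 19.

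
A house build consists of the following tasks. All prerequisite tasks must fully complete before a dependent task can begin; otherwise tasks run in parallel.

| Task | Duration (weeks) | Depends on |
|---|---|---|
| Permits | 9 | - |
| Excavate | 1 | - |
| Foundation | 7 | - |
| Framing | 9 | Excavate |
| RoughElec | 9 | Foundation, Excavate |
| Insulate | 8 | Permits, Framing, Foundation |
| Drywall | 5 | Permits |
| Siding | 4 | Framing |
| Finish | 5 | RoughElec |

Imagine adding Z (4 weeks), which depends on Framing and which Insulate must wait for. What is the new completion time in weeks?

Originally the house build takes 21 weeks.
With Z inserted, Insulate now waits for max(Permits, Framing, Foundation, Z).
New critical path: Excavate→Framing→Z→Insulate = 1+9+4+8 = 22 ⇒ 22 weeks.

22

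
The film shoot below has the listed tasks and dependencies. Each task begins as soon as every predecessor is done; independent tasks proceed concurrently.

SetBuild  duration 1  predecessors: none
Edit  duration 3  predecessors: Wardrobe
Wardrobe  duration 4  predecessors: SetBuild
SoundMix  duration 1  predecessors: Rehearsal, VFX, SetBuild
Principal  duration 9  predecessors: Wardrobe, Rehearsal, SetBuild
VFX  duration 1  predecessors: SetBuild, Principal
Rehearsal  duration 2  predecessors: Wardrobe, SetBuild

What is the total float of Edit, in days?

Critical path: SetBuild→Wardrobe→Rehearsal→Principal→VFX→SoundMix = 1+4+2+9+1+1 = 18, so the finish is 18 days.
Longest path through Edit: 8 days (earliest finish 8, latest finish 18).
Float = 18 − 8 = 10.

10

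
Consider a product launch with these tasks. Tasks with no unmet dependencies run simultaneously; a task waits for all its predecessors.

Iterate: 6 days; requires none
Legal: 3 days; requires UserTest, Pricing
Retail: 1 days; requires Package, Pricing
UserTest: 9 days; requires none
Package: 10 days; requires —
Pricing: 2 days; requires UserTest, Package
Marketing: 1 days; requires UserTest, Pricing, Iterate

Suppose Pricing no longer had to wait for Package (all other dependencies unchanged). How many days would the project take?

14

Original critical path: Package→Pricing→Legal = 10+2+3 = 15 ⇒ 15 days.
Without Package→Pricing, Pricing's earliest start moves from 10 to 9.
New critical path: UserTest→Pricing→Legal = 9+2+3 = 14 ⇒ 14 days.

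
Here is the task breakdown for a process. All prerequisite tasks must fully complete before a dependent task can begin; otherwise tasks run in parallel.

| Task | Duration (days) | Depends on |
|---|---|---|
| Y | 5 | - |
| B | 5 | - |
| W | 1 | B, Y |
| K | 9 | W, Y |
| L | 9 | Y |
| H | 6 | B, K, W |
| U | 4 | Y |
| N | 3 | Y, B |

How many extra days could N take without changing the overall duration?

Y→W→K→H = 5+1+9+6 = 21 sets the makespan at 21 days.
The longest chain containing N totals 8 days.
Float = 21 − 8 = 13.

13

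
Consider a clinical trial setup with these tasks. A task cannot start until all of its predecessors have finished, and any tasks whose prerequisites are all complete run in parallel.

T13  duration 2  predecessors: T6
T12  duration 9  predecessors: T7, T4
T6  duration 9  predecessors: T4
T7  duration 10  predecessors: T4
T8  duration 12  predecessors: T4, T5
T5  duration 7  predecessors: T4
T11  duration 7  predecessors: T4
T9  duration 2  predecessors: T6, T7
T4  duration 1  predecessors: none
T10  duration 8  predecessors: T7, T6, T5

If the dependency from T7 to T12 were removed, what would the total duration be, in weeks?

With the dependency in place, T4→T5→T8 = 1+7+12 = 20 sets the finish at 20 weeks.
Without T7→T12, T12's earliest start moves from 11 to 1.
New critical path: T4→T5→T8 = 1+7+12 = 20 ⇒ 20 weeks.

20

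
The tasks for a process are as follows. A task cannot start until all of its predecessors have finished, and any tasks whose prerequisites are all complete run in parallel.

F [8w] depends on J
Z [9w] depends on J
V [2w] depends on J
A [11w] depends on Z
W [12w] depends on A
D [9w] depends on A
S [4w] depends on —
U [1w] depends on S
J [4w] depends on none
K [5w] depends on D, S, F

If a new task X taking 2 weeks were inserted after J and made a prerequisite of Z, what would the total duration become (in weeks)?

40

Originally the project takes 38 weeks.
With X inserted, Z now waits for max(J, X).
New critical path: J→X→Z→A→D→K = 4+2+9+11+9+5 = 40 ⇒ 40 weeks.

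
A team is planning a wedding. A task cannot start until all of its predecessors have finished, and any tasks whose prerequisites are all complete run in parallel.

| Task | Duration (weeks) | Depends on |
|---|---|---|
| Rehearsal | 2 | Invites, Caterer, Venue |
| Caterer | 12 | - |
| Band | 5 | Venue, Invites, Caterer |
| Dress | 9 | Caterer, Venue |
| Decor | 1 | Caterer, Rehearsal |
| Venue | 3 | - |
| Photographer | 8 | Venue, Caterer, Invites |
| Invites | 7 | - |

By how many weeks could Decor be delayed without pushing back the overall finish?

Critical path: Caterer→Dress = 12+9 = 21, so the finish is 21 weeks.
The longest chain containing Decor totals 15 weeks.
Float = 21 − 15 = 6.

6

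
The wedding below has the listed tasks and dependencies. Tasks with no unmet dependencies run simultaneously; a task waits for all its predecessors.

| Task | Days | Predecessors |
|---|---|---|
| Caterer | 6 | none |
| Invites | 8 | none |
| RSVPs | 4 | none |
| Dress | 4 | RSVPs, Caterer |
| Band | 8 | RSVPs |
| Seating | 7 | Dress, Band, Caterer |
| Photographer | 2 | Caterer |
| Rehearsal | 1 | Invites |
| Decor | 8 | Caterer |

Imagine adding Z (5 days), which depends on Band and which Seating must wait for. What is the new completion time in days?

Originally the schedule takes 19 days.
With Z inserted, Seating now waits for max(Dress, Band, Caterer, Z).
New critical path: RSVPs→Band→Z→Seating = 4+8+5+7 = 24 ⇒ 24 days.

24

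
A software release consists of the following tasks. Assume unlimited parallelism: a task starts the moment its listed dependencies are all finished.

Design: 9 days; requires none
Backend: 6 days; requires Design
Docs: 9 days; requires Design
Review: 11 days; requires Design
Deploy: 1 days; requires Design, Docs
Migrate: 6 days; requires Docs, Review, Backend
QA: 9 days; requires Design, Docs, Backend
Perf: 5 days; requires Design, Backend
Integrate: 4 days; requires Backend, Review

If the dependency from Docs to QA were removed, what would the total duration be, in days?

26

Before: longest chain Design→Docs→QA = 9+9+9 = 27, finish 27.
Without Docs→QA, QA's earliest start moves from 18 to 15.
After: Design→Review→Migrate = 9+11+6 = 26 → 26 days.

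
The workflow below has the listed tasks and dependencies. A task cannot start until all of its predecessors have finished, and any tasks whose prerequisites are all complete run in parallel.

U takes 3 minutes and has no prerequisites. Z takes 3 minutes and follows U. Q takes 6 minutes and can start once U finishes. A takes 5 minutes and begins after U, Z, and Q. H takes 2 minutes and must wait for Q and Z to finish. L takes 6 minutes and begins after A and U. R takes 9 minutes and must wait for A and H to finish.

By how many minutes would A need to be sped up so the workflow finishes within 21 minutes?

Current finish: 23 minutes; target: 21.
A is on every critical path, so each minute cut from A cuts the finish by one (this holds down to a finish of 20).
Need 23 − 21 = 2 minutes off A → A becomes 3 minutes, finish becomes 21.

2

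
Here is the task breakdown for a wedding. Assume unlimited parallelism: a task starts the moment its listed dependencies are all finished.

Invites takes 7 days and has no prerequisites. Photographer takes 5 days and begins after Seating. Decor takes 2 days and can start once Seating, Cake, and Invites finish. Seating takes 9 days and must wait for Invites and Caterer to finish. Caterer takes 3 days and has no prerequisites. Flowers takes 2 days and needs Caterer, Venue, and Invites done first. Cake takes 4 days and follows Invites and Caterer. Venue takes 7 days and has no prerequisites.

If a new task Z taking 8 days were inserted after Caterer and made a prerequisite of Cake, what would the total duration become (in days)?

21

Originally the schedule takes 21 days.
With Z inserted, Cake now waits for max(Invites, Caterer, Z).
New critical path: Invites→Seating→Photographer = 7+9+5 = 21 ⇒ 21 days.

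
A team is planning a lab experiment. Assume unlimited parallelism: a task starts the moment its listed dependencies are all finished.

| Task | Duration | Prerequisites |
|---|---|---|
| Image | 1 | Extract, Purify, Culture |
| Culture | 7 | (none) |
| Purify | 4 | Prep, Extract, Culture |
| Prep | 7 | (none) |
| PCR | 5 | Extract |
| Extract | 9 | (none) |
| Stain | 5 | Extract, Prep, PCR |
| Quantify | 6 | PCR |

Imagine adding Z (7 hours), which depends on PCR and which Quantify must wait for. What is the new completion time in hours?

Originally the plan takes 20 hours.
With Z inserted, Quantify now waits for max(PCR, Z).
New critical path: Extract→PCR→Z→Quantify = 9+5+7+6 = 27 ⇒ 27 hours.

27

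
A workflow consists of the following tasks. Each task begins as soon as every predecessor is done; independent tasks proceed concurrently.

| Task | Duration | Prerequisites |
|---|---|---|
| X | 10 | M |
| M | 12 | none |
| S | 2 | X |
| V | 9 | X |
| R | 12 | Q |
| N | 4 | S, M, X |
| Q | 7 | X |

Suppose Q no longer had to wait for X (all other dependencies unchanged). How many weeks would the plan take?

31

With the dependency in place, M→X→Q→R = 12+10+7+12 = 41 sets the finish at 41 weeks.
Without X→Q, Q's earliest start moves from 22 to 0.
New critical path: M→X→V = 12+10+9 = 31 ⇒ 31 weeks.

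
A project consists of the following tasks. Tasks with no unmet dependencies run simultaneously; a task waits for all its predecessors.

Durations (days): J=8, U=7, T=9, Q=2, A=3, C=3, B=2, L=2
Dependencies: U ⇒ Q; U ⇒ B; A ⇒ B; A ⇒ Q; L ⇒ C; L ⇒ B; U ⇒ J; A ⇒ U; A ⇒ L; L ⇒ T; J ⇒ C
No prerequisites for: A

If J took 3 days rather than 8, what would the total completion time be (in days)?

16

The binding path is A→U→J→C = 3+7+8+3 = 21; finish at 21 days.
J lies on that path, so at 3 days the path becomes 16 days.
That remains the longest chain; total 16 days.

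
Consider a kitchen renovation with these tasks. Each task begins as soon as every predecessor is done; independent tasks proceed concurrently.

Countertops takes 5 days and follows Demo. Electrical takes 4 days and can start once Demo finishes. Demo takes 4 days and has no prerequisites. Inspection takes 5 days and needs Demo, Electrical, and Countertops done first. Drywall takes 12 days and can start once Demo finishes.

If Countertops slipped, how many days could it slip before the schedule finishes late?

2

The longest chain is Demo→Drywall = 4+12 = 16; overall finish 16 days.
Countertops finishes as early as 9 and must finish by 11.
Slack of Countertops = 6 − 4 = 2 days.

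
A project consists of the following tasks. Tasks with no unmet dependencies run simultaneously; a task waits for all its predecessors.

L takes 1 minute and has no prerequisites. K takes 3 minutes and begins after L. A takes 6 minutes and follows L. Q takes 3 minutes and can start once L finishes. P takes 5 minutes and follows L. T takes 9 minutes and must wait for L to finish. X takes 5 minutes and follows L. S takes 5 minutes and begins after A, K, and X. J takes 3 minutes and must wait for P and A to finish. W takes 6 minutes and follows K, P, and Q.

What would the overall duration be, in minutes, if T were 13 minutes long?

Critical path before the change: L→A→S = 1+6+5 = 12 giving 12 minutes.
The longest path through T is only 10 minutes, so T has float 2.
New critical path: L→T = 1+13 = 14 ⇒ 14 minutes.

14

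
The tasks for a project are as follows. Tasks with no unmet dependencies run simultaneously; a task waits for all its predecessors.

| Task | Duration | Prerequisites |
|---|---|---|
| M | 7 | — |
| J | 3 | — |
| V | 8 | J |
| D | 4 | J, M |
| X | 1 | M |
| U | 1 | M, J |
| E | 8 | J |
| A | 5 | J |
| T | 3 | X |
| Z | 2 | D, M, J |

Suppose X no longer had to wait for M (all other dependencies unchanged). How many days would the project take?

Original critical path: M→D→Z = 7+4+2 = 13 ⇒ 13 days.
Without M→X, X's earliest start moves from 7 to 0.
After: M→D→Z = 7+4+2 = 13 → 13 days.

13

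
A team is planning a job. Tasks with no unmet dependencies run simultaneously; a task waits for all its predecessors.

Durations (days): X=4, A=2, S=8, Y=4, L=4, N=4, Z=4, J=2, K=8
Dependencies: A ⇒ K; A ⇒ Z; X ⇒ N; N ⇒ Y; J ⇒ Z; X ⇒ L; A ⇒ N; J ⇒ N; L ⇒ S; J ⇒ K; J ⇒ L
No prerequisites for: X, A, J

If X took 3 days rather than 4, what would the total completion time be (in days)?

As given, the longest chain is X→L→S = 4+4+8 = 16, so the finish is 16 days.
X is on the critical path; changing it to 3 makes that path 15 days.
That remains the longest chain; total 15 days.

15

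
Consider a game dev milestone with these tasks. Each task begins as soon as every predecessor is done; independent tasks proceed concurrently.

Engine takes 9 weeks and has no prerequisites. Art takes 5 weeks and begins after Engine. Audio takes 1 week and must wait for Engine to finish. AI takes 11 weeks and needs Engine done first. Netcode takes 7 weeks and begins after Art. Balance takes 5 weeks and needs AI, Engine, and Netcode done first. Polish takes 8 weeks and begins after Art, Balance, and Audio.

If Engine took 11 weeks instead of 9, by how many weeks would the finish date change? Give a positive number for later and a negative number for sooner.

2

The binding path is Engine→Art→Netcode→Balance→Polish = 9+5+7+5+8 = 34; finish at 34 weeks.
Engine lies on that path, so at 11 weeks the path becomes 36 weeks.
That remains the longest chain; total 36 weeks.
Change in finish: 36 − 34 = +2 weeks.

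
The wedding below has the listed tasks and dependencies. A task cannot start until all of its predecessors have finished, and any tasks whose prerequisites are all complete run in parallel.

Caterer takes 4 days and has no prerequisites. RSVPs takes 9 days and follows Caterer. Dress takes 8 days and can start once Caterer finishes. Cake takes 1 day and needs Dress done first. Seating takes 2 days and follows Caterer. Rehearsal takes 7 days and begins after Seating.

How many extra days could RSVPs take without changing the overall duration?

Caterer→RSVPs = 4+9 = 13 sets the makespan at 13 days.
The longest chain containing RSVPs totals 13 days.
So RSVPs can slip 13 − 13 = 0 days.

0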